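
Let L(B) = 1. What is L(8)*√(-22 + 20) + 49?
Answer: 49 + I*√2 ≈ 49.0 + 1.4142*I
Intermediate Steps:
L(8)*√(-22 + 20) + 49 = 1*√(-22 + 20) + 49 = 1*√(-2) + 49 = 1*(I*√2) + 49 = I*√2 + 49 = 49 + I*√2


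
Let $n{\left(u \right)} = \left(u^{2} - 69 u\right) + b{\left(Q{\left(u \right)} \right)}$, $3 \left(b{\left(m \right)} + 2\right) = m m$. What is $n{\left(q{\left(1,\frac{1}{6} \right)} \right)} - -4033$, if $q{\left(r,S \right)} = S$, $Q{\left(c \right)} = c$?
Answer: $\frac{217055}{54} \approx 4019.5$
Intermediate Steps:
$b{\left(m \right)} = -2 + \frac{m^{2}}{3}$ ($b{\left(m \right)} = -2 + \frac{m m}{3} = -2 + \frac{m^{2}}{3}$)
$n{\left(u \right)} = -2 - 69 u + \frac{4 u^{2}}{3}$ ($n{\left(u \right)} = \left(u^{2} - 69 u\right) + \left(-2 + \frac{u^{2}}{3}\right) = -2 - 69 u + \frac{4 u^{2}}{3}$)
$n{\left(q{\left(1,\frac{1}{6} \right)} \right)} - -4033 = \left(-2 - \frac{69}{6} + \frac{4 \left(\frac{1}{6}\right)^{2}}{3}\right) - -4033 = \left(-2 - \frac{23}{2} + \frac{4}{3 \cdot 36}\right) + 4033 = \left(-2 - \frac{23}{2} + \frac{4}{3} \cdot \frac{1}{36}\right) + 4033 = \left(-2 - \frac{23}{2} + \frac{1}{27}\right) + 4033 = - \frac{727}{54} + 4033 = \frac{217055}{54}$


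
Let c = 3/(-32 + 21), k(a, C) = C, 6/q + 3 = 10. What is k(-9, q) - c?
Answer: 87/77 ≈ 1.1299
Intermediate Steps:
q = 6/7 (q = 6/(-3 + 10) = 6/7 ≈ 0.85714)
c = -3/11 (c = 3/(-11) = 3*(-1/11) = -3/11 ≈ -0.27273)
k(-9, q) - c = 6/7 - 1*(-3/11) = 6/7 + 3/11 = 87/77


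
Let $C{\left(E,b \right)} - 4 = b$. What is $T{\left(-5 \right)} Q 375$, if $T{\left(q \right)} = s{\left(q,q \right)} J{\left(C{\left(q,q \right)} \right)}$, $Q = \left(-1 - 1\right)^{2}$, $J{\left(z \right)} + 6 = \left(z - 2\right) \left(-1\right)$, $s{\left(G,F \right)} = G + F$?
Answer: $45000$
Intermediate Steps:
$C{\left(E,b \right)} = 4 + b$
$s{\left(G,F \right)} = F + G$
$J{\left(z \right)} = -4 - z$ ($J{\left(z \right)} = -6 + \left(z - 2\right) \left(-1\right) = -6 + \left(-2 + z\right) \left(-1\right) = -6 - \left(-2 + z\right) = -4 - z$)
$Q = 4$ ($Q = \left(-2\right)^{2} = 4$)
$T{\left(q \right)} = 2 q \left(-8 - q\right)$ ($T{\left(q \right)} = \left(q + q\right) \left(-4 - \left(4 + q\right)\right) = 2 q \left(-4 - \left(4 + q\right)\right) = 2 q \left(-8 - q\right)$)
$T{\left(-5 \right)} Q 375 = \left(-2\right) \left(-5\right) \left(8 - 5\right) 4 \cdot 375 = \left(-2\right) \left(-5\right) 3 \cdot 4 \cdot 375 = 30 \cdot 4 \cdot 375 = 120 \cdot 375 = 45000$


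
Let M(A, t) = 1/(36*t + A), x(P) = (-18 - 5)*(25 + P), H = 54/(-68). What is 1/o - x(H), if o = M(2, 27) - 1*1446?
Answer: 26659627271/47885702 ≈ 556.73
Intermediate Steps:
H = -27/34 (H = 54*(-1/68) = -27/34 ≈ -0.79412)
x(P) = -575 - 23*P (x(P) = -23*(25 + P) = -575 - 23*P)
M(A, t) = 1/(A + 36*t)
o = -1408403/974 (o = 1/(2 + 36*27) - 1*1446 = 1/(2 + 972) - 1446 = 1/974 - 1446 = -1408403/974 ≈ -1446.0)
1/o - x(H) = 1/(-1408403/974) - (-575 - 23*(-27/34)) = -974/1408403 - (-575 + 621/34) = -974/1408403 - 1*(-18929/34) = -974/1408403 + 18929/34 = 26659627271/47885702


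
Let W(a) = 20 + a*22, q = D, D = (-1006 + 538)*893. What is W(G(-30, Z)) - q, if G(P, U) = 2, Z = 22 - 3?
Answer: 417988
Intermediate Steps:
Z = 19
D = -417924 (D = -468*893 = -417924)
q = -417924
W(a) = 20 + 22*a
W(G(-30, Z)) - q = (20 + 22*2) - 1*(-417924) = (20 + 44) + 417924 = 64 + 417924 = 417988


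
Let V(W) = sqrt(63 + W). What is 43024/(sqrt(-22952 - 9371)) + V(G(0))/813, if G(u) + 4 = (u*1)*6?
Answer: sqrt(59)/813 - 43024*I*sqrt(32323)/32323 ≈ 0.0094479 - 239.31*I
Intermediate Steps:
G(u) = -4 + 6*u (G(u) = -4 + (u*1)*6 = -4 + u*6 = -4 + 6*u)
43024/(sqrt(-22952 - 9371)) + V(G(0))/813 = 43024/(sqrt(-22952 - 9371)) + sqrt(63 + (-4 + 6*0))/813 = 43024/(sqrt(-32323)) + sqrt(63 + (-4 + 0))*(1/813) = 43024/((I*sqrt(32323))) + sqrt(63 - 4)*(1/813) = 43024*(-I*sqrt(32323)/32323) + sqrt(59)*(1/813) = -43024*I*sqrt(32323)/32323 + sqrt(59)/813 = sqrt(59)/813 - 43024*I*sqrt(32323)/32323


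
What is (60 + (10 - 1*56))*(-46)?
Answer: -644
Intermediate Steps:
(60 + (10 - 1*56))*(-46) = (60 + (10 - 56))*(-46) = (60 - 46)*(-46) = 14*(-46) = -644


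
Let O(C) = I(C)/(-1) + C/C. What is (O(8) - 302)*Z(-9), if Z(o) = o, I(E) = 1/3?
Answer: 2712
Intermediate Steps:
I(E) = ⅓
O(C) = ⅔ (O(C) = (⅓)/(-1) + C/C = (⅓)*(-1) + 1 = -⅓ + 1 = ⅔)
(O(8) - 302)*Z(-9) = (⅔ - 302)*(-9) = -904/3*(-9) = 2712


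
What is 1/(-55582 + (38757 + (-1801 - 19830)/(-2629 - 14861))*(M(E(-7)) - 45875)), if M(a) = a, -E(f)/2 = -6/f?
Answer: -17490/31099950822731 ≈ -5.6238e-10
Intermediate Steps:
E(f) = 12/f (E(f) = -(-12)/f = 12/f)
1/(-55582 + (38757 + (-1801 - 19830)/(-2629 - 14861))*(M(E(-7)) - 45875)) = 1/(-55582 + (38757 + (-1801 - 19830)/(-2629 - 14861))*(12/(-7) - 45875)) = 1/(-55582 + (38757 - 21631/(-17490))*(12*(-⅐) - 45875)) = 1/(-55582 + (38757 - 21631*(-1/17490))*(-12/7 - 45875)) = 1/(-55582 + (38757 + 21631/17490)*(-321137/7)) = 1/(-55582 + (677881561/17490)*(-321137/7)) = 1/(-55582 - 31098978693551/17490) = 1/(-31099950822731/17490) = -17490/31099950822731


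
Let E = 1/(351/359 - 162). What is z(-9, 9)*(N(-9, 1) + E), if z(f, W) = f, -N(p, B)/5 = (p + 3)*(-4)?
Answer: 6937199/6423 ≈ 1080.1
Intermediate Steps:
N(p, B) = 60 + 20*p (N(p, B) = -5*(p + 3)*(-4) = -5*(3 + p)*(-4) = -5*(-12 - 4*p) = 60 + 20*p)
E = -359/57807 (E = 1/(351*(1/359) - 162) = 1/(351/359 - 162) = 1/(-57807/359) = -359/57807 ≈ -0.0062103)
z(-9, 9)*(N(-9, 1) + E) = -9*((60 + 20*(-9)) - 359/57807) = -9*((60 - 180) - 359/57807) = -9*(-120 - 359/57807) = -9*(-6937199/57807) = 6937199/6423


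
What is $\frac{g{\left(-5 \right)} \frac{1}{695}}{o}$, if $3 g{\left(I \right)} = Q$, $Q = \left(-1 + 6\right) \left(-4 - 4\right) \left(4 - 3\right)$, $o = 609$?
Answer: $- \frac{8}{253953} \approx -3.1502 \cdot 10^{-5}$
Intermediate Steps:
$Q = -40$ ($Q = 5 \left(-8\right) 1 = \left(-40\right) 1 = -40$)
$g{\left(I \right)} = - \frac{40}{3}$ ($g{\left(I \right)} = \frac{1}{3} \left(-40\right) = - \frac{40}{3}$)
$\frac{g{\left(-5 \right)} \frac{1}{695}}{o} = \frac{\left(- \frac{40}{3}\right) \frac{1}{695}}{609} = \left(- \frac{40}{3}\right) \frac{1}{695} \cdot \frac{1}{609} = \left(- \frac{8}{417}\right) \frac{1}{609} = - \frac{8}{253953}$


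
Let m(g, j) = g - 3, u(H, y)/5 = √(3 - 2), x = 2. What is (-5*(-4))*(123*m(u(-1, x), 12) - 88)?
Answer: 3160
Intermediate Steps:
u(H, y) = 5 (u(H, y) = 5*√(3 - 2) = 5*√1 = 5*1 = 5)
m(g, j) = -3 + g
(-5*(-4))*(123*m(u(-1, x), 12) - 88) = (-5*(-4))*(123*(-3 + 5) - 88) = 20*(123*2 - 88) = 20*(246 - 88) = 20*158 = 3160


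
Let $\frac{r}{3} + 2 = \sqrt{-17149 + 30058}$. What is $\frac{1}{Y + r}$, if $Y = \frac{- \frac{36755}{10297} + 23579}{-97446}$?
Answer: $\frac{58189526830362970}{1082717476715839459083} + \frac{27967069276214929 \sqrt{12909}}{1082717476715839459083} \approx 0.0029885$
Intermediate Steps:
$Y = - \frac{40459368}{167233577}$ ($Y = \left(\left(-36755\right) \frac{1}{10297} + 23579\right) \left(- \frac{1}{97446}\right) = \left(- \frac{36755}{10297} + 23579\right) \left(- \frac{1}{97446}\right) = \frac{242756208}{10297} \left(- \frac{1}{97446}\right) = - \frac{40459368}{167233577} \approx -0.24193$)
$r = -6 + 3 \sqrt{12909}$ ($r = -6 + 3 \sqrt{-17149 + 30058} = -6 + 3 \sqrt{12909} \approx 334.85$)
$\frac{1}{Y + r} = \frac{1}{- \frac{40459368}{167233577} - \left(6 - 3 \sqrt{12909}\right)} = \frac{1}{- \frac{1043860830}{167233577} + 3 \sqrt{12909}}$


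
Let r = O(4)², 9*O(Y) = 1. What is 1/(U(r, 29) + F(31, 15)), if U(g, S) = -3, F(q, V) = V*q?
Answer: 1/462 ≈ 0.0021645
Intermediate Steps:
O(Y) = ⅑ (O(Y) = (⅑)*1 = ⅑)
r = 1/81 (r = (⅑)² = 1/81 ≈ 0.012346)
1/(U(r, 29) + F(31, 15)) = 1/(-3 + 15*31) = 1/(-3 + 465) = 1/462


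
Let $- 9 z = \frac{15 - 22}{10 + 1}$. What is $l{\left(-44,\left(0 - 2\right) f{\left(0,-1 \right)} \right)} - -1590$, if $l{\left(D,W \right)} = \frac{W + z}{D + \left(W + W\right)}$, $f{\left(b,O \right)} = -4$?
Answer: $\frac{4406681}{2772} \approx 1589.7$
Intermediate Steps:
$z = \frac{7}{99}$ ($z = - \frac{\left(15 - 22\right) \frac{1}{10 + 1}}{9} = - \frac{\left(-7\right) \frac{1}{11}}{9} = \left(- \frac{1}{9}\right) \left(- \frac{7}{11}\right) = \frac{7}{99} \approx 0.070707$)
$l{\left(D,W \right)} = \frac{\frac{7}{99} + W}{D + 2 W}$ ($l{\left(D,W \right)} = \frac{W + \frac{7}{99}}{D + \left(W + W\right)} = \frac{\frac{7}{99} + W}{D + 2 W}$)
$l{\left(-44,\left(0 - 2\right) f{\left(0,-1 \right)} \right)} - -1590 = \frac{\frac{7}{99} + \left(0 - 2\right) \left(-4\right)}{-44 + 2 \left(0 - 2\right) \left(-4\right)} - -1590 = \frac{\frac{7}{99} - -8}{-44 + 2 \left(\left(-2\right) \left(-4\right)\right)} + 1590 = \frac{\frac{7}{99} + 8}{-44 + 2 \cdot 8} + 1590 = \frac{1}{-44 + 16} \cdot \frac{799}{99} + 1590 = \frac{1}{-28} \cdot \frac{799}{99} + 1590 = \left(- \frac{1}{28}\right) \frac{799}{99} + 1590 = - \frac{799}{2772} + 1590 = \frac{4406681}{2772}$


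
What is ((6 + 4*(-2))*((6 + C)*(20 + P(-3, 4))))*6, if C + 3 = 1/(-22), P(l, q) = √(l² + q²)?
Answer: -9750/11 ≈ -886.36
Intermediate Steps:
C = -67/22 (C = -3 + 1/(-22) = -3 - 1/22 = -67/22 ≈ -3.0455)
((6 + 4*(-2))*((6 + C)*(20 + P(-3, 4))))*6 = ((6 + 4*(-2))*((6 - 67/22)*(20 + √((-3)² + 4²))))*6 = ((6 - 8)*(65*(20 + √(9 + 16))/22))*6 = -65*(20 + √25)/11*6 = -65*(20 + 5)/11*6 = -65*25/11*6 = -2*1625/22*6 = -1625/11*6 = -9750/11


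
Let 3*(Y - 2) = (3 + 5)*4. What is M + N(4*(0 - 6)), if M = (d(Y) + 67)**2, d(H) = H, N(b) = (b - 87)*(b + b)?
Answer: 105073/9 ≈ 11675.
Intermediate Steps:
N(b) = 2*b*(-87 + b) (N(b) = (-87 + b)*(2*b) = 2*b*(-87 + b))
Y = 38/3 (Y = 2 + ((3 + 5)*4)/3 = 2 + (8*4)/3 = 2 + (1/3)*32 = 2 + 32/3 = 38/3 ≈ 12.667)
M = 57121/9 (M = (38/3 + 67)**2 = (239/3)**2 = 57121/9 ≈ 6346.8)
M + N(4*(0 - 6)) = 57121/9 + 2*(4*(0 - 6))*(-87 + 4*(0 - 6)) = 57121/9 + 2*(4*(-6))*(-87 + 4*(-6)) = 57121/9 + 2*(-24)*(-87 - 24) = 57121/9 + 2*(-24)*(-111) = 57121/9 + 5328 = 105073/9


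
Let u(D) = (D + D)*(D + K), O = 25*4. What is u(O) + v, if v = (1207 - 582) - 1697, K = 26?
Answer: 24128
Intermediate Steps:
v = -1072 (v = 625 - 1697 = -1072)
O = 100
u(D) = 2*D*(26 + D) (u(D) = (D + D)*(D + 26) = (2*D)*(26 + D) = 2*D*(26 + D))
u(O) + v = 2*100*(26 + 100) - 1072 = 2*100*126 - 1072 = 25200 - 1072 = 24128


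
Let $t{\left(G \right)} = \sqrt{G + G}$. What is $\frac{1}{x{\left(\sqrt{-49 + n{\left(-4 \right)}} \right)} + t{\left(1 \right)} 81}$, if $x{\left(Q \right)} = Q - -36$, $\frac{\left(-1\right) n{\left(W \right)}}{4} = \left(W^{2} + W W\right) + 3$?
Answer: $\frac{1}{3 \left(12 + 27 \sqrt{2} + i \sqrt{21}\right)} \approx 0.0065873 - 0.00060153 i$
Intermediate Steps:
$t{\left(G \right)} = \sqrt{2} \sqrt{G}$ ($t{\left(G \right)} = \sqrt{2 G} = \sqrt{2} \sqrt{G}$)
$n{\left(W \right)} = -12 - 8 W^{2}$ ($n{\left(W \right)} = - 4 \left(\left(W^{2} + W W\right) + 3\right) = - 4 \left(\left(W^{2} + W^{2}\right) + 3\right) = - 4 \left(2 W^{2} + 3\right) = - 4 \left(3 + 2 W^{2}\right) = -12 - 8 W^{2}$)
$x{\left(Q \right)} = 36 + Q$ ($x{\left(Q \right)} = Q + 36 = 36 + Q$)
$\frac{1}{x{\left(\sqrt{-49 + n{\left(-4 \right)}} \right)} + t{\left(1 \right)} 81} = \frac{1}{\left(36 + \sqrt{-49 - \left(12 + 8 \left(-4\right)^{2}\right)}\right) + \sqrt{2} \sqrt{1} \cdot 81} = \frac{1}{\left(36 + \sqrt{-49 - 140}\right) + \sqrt{2} \cdot 1 \cdot 81} = \frac{1}{\left(36 + \sqrt{-49 - 140}\right) + \sqrt{2} \cdot 81} = \frac{1}{\left(36 + \sqrt{-49 - 140}\right) + 81 \sqrt{2}} = \frac{1}{\left(36 + \sqrt{-189}\right) + 81 \sqrt{2}} = \frac{1}{\left(36 + 3 i \sqrt{21}\right) + 81 \sqrt{2}} = \frac{1}{36 + 81 \sqrt{2} + 3 i \sqrt{21}}$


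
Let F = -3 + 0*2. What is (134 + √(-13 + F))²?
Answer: 17940 + 1072*I ≈ 17940.0 + 1072.0*I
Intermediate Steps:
F = -3 (F = -3 + 0 = -3)
(134 + √(-13 + F))² = (134 + √(-13 - 3))² = (134 + √(-16))² = (134 + 4*I)²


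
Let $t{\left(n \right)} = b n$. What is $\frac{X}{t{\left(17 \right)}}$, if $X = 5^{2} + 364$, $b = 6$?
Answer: $\frac{389}{102} \approx 3.8137$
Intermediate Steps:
$t{\left(n \right)} = 6 n$
$X = 389$ ($X = 25 + 364 = 389$)
$\frac{X}{t{\left(17 \right)}} = \frac{389}{6 \cdot 17} = \frac{389}{102}$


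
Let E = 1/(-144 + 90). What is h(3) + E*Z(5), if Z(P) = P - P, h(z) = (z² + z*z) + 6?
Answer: 24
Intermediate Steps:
h(z) = 6 + 2*z² (h(z) = (z² + z²) + 6 = 2*z² + 6 = 6 + 2*z²)
Z(P) = 0
E = -1/54 (E = 1/(-54) = -1/54 ≈ -0.018519)
h(3) + E*Z(5) = (6 + 2*3²) - 1/54*0 = (6 + 2*9) + 0 = (6 + 18) + 0 = 24 + 0 = 24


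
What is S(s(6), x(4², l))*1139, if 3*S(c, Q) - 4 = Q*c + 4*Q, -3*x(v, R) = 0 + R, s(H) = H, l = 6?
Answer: -18224/3 ≈ -6074.7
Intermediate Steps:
x(v, R) = -R/3 (x(v, R) = -(0 + R)/3 = -R/3)
S(c, Q) = 4/3 + 4*Q/3 + Q*c/3 (S(c, Q) = 4/3 + (Q*c + 4*Q)/3 = 4/3 + (4*Q + Q*c)/3 = 4/3 + (4*Q/3 + Q*c/3) = 4/3 + 4*Q/3 + Q*c/3)
S(s(6), x(4², l))*1139 = (4/3 + 4*(-⅓*6)/3 + (⅓)*(-⅓*6)*6)*1139 = (4/3 + (4/3)*(-2) + (⅓)*(-2)*6)*1139 = (4/3 - 8/3 - 4)*1139 = -16/3*1139 = -18224/3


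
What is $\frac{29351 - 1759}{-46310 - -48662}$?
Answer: $\frac{3449}{294} \approx 11.731$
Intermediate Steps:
$\frac{29351 - 1759}{-46310 - -48662} = \frac{27592}{-46310 + 48662} = \frac{27592}{2352} = 27592 \cdot \frac{1}{2352} = \frac{3449}{294}$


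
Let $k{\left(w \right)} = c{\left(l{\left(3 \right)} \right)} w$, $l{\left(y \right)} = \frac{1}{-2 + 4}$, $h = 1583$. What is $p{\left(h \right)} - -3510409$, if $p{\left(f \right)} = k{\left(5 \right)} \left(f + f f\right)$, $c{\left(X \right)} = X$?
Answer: $9779089$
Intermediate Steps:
$l{\left(y \right)} = \frac{1}{2}$
$k{\left(w \right)} = \frac{w}{2}$
$p{\left(f \right)} = \frac{5 f}{2} + \frac{5 f^{2}}{2}$ ($p{\left(f \right)} = \frac{1}{2} \cdot 5 \left(f + f f\right) = \frac{5 \left(f + f^{2}\right)}{2} = \frac{5 f}{2} + \frac{5 f^{2}}{2}$)
$p{\left(h \right)} - -3510409 = \frac{5}{2} \cdot 1583 \left(1 + 1583\right) - -3510409 = \frac{5}{2} \cdot 1583 \cdot 1584 + 3510409 = 6268680 + 3510409 = 9779089$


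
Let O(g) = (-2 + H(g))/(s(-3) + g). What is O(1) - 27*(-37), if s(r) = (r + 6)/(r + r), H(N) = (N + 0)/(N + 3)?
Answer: 1991/2 ≈ 995.50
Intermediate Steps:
H(N) = N/(3 + N)
s(r) = (6 + r)/(2*r) (s(r) = (6 + r)/((2*r)) = (6 + r)*(1/(2*r)) = (6 + r)/(2*r))
O(g) = (-2 + g/(3 + g))/(-½ + g) (O(g) = (-2 + g/(3 + g))/((½)*(6 - 3)/(-3) + g) = (-2 + g/(3 + g))/((½)*(-⅓)*3 + g) = (-2 + g/(3 + g))/(-½ + g))
O(1) - 27*(-37) = 2*(-6 - 1*1)/((-1 + 2*1)*(3 + 1)) - 27*(-37) = 2*(-6 - 1)/((-1 + 2)*4) + 999 = 2*(¼)*(-7)/1 + 999 = 2*1*(¼)*(-7) + 999 = -7/2 + 999 = 1991/2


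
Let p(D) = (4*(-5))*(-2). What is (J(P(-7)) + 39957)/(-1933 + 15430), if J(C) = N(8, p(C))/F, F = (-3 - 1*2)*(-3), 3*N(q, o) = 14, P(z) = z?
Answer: 1798079/607365 ≈ 2.9605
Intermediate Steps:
p(D) = 40 (p(D) = -20*(-2) = 40)
N(q, o) = 14/3 (N(q, o) = (⅓)*14 = 14/3)
F = 15 (F = (-3 - 2)*(-3) = -5*(-3) = 15)
J(C) = 14/45 (J(C) = (14/3)/15 = (14/3)*(1/15) = 14/45)
(J(P(-7)) + 39957)/(-1933 + 15430) = (14/45 + 39957)/(-1933 + 15430) = (1798079/45)/13497 = (1798079/45)*(1/13497) = 1798079/607365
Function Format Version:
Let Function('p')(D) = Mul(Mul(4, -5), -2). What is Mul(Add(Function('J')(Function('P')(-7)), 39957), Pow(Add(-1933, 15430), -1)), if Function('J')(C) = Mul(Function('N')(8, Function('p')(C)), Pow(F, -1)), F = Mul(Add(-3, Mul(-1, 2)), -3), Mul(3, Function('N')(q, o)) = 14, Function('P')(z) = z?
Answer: Rational(1798079, 607365) ≈ 2.9605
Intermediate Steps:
Function('p')(D) = 40 (Function('p')(D) = Mul(-20, -2) = 40)
Function('N')(q, o) = Rational(14, 3) (Function('N')(q, o) = Mul(Rational(1, 3), 14) = Rational(14, 3))
F = 15 (F = Mul(Add(-3, -2), -3) = Mul(-5, -3) = 15)
Function('J')(C) = Rational(14, 45) (Function('J')(C) = Mul(Rational(14, 3), Pow(15, -1)) = Mul(Rational(14, 3), Rational(1, 15)) = Rational(14, 45))
Mul(Add(Function('J')(Function('P')(-7)), 39957), Pow(Add(-1933, 15430), -1)) = Mul(Add(Rational(14, 45), 39957), Pow(Add(-1933, 15430), -1)) = Mul(Rational(1798079, 45), Pow(13497, -1)) = Mul(Rational(1798079, 45), Rational(1, 13497)) = Rational(1798079, 607365)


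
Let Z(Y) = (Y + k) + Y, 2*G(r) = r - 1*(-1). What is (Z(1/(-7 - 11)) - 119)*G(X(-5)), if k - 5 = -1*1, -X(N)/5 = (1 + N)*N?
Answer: 5698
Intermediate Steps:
X(N) = -5*N*(1 + N) (X(N) = -5*(1 + N)*N = -5*N*(1 + N))
G(r) = ½ + r/2 (G(r) = (r - 1*(-1))/2 = (r + 1)/2 = (1 + r)/2 = ½ + r/2)
k = 4 (k = 5 - 1*1 = 5 - 1 = 4)
Z(Y) = 4 + 2*Y (Z(Y) = (Y + 4) + Y = (4 + Y) + Y = 4 + 2*Y)
(Z(1/(-7 - 11)) - 119)*G(X(-5)) = ((4 + 2/(-7 - 11)) - 119)*(½ + (-5*(-5)*(1 - 5))/2) = ((4 + 2/(-18)) - 119)*(½ + (-5*(-5)*(-4))/2) = ((4 + 2*(-1/18)) - 119)*(½ + (½)*(-100)) = ((4 - ⅑) - 119)*(½ - 50) = (35/9 - 119)*(-99/2) = -1036/9*(-99/2) = 5698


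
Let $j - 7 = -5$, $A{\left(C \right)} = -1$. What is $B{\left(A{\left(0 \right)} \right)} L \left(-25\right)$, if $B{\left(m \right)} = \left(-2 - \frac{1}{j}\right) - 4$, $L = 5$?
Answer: $\frac{1625}{2} \approx 812.5$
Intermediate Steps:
$j = 2$ ($j = 7 - 5 = 2$)
$B{\left(m \right)} = - \frac{13}{2}$ ($B{\left(m \right)} = \left(-2 - \frac{1}{2}\right) - 4 = - \frac{5}{2} - 4 = - \frac{13}{2}$)
$B{\left(A{\left(0 \right)} \right)} L \left(-25\right) = \left(- \frac{13}{2}\right) 5 \left(-25\right) = \left(- \frac{65}{2}\right) \left(-25\right) = \frac{1625}{2}$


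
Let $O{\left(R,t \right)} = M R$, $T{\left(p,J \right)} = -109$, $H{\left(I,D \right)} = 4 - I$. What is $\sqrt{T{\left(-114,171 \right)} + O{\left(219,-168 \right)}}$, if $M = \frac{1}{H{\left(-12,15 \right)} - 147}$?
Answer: $\frac{i \sqrt{1899238}}{131} \approx 10.52 i$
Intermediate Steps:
$M = - \frac{1}{131}$ ($M = \frac{1}{\left(4 - -12\right) - 147} = \frac{1}{\left(4 + 12\right) - 147} = \frac{1}{16 - 147} = \frac{1}{-131} = - \frac{1}{131} \approx -0.0076336$)
$O{\left(R,t \right)} = - \frac{R}{131}$
$\sqrt{T{\left(-114,171 \right)} + O{\left(219,-168 \right)}} = \sqrt{-109 - \frac{219}{131}} = \sqrt{- \frac{14498}{131}} = \frac{i \sqrt{1899238}}{131}$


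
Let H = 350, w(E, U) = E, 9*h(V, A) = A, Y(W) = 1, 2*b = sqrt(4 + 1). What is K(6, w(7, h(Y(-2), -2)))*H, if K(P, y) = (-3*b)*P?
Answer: -3150*sqrt(5) ≈ -7043.6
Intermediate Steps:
b = sqrt(5)/2 (b = sqrt(4 + 1)/2 = sqrt(5)/2 ≈ 1.1180)
h(V, A) = A/9
K(P, y) = -3*P*sqrt(5)/2 (K(P, y) = (-3*sqrt(5)/2)*P = -3*P*sqrt(5)/2)
K(6, w(7, h(Y(-2), -2)))*H = -3/2*6*sqrt(5)*350 = -9*sqrt(5)*350 = -3150*sqrt(5)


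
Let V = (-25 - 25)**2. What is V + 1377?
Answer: 3877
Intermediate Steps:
V = 2500 (V = (-50)**2 = 2500)
V + 1377 = 2500 + 1377 = 3877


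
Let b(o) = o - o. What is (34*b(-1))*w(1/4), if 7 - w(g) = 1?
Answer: 0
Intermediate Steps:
w(g) = 6 (w(g) = 7 - 1*1 = 7 - 1 = 6)
b(o) = 0
(34*b(-1))*w(1/4) = (34*0)*6 = 0*6 = 0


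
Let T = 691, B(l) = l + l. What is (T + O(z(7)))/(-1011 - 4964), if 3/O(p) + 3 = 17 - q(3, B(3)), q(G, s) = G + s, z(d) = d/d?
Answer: -3458/29875 ≈ -0.11575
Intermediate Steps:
B(l) = 2*l
z(d) = 1
O(p) = 3/5 (O(p) = 3/(-3 + (17 - (3 + 2*3))) = 3/(-3 + (17 - (3 + 6))) = 3/(-3 + (17 - 1*9)) = 3/(-3 + (17 - 9)) = 3/(-3 + 8) = 3/5)
(T + O(z(7)))/(-1011 - 4964) = (691 + 3/5)/(-1011 - 4964) = (3458/5)/(-5975) = (3458/5)*(-1/5975) = -3458/29875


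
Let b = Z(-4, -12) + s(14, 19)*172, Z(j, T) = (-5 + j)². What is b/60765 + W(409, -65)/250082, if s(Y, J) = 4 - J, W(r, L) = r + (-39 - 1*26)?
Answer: -100675293/2532705455 ≈ -0.039750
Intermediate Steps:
W(r, L) = -65 + r (W(r, L) = r + (-39 - 26) = r - 65 = -65 + r)
b = -2499 (b = (-5 - 4)² + (4 - 1*19)*172 = (-9)² + (4 - 19)*172 = 81 - 15*172 = 81 - 2580 = -2499)
b/60765 + W(409, -65)/250082 = -2499/60765 + (-65 + 409)/250082 = -2499*1/60765 + 344*(1/250082) = -833/20255 + 172/125041 = -100675293/2532705455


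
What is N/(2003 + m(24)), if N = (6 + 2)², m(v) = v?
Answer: 64/2027 ≈ 0.031574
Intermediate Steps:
N = 64 (N = 8² = 64)
N/(2003 + m(24)) = 64/(2003 + 24) = 64/2027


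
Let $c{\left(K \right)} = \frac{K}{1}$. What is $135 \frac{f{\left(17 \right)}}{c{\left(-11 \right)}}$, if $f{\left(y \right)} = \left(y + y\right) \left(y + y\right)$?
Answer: $- \frac{156060}{11} \approx -14187.0$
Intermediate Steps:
$c{\left(K \right)} = K$ ($c{\left(K \right)} = K 1 = K$)
$f{\left(y \right)} = 4 y^{2}$ ($f{\left(y \right)} = 2 y 2 y = 4 y^{2}$)
$135 \frac{f{\left(17 \right)}}{c{\left(-11 \right)}} = 135 \frac{4 \cdot 17^{2}}{-11} = 135 \cdot 4 \cdot 289 \left(- \frac{1}{11}\right) = 135 \cdot 1156 \left(- \frac{1}{11}\right) = 135 \left(- \frac{1156}{11}\right) = - \frac{156060}{11}$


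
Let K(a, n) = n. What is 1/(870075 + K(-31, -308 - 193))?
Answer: 1/869574 ≈ 1.1500e-6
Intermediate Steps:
1/(870075 + K(-31, -308 - 193)) = 1/(870075 + (-308 - 193)) = 1/(870075 - 501) = 1/869574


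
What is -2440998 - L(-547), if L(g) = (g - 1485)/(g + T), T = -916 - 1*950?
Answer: -46378978/19 ≈ -2.4410e+6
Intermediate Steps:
T = -1866 (T = -916 - 950 = -1866)
L(g) = (-1485 + g)/(-1866 + g) (L(g) = (g - 1485)/(g - 1866) = (-1485 + g)/(-1866 + g))
-2440998 - L(-547) = -2440998 - (-1485 - 547)/(-1866 - 547) = -2440998 - (-2032)/(-2413) = -2440998 - (-1)*(-2032)/2413 = -2440998 - 1*16/19 = -2440998 - 16/19 = -46378978/19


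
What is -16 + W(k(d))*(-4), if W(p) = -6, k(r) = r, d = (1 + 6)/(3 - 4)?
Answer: 8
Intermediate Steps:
d = -7 (d = 7/(-1) = 7*(-1) = -7)
-16 + W(k(d))*(-4) = -16 - 6*(-4) = -16 + 24 = 8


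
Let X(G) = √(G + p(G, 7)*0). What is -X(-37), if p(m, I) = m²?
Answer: -I*√37 ≈ -6.0828*I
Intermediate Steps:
X(G) = √G (X(G) = √(G + G²*0) = √(G + 0) = √G)
-X(-37) = -√(-37) = -I*√37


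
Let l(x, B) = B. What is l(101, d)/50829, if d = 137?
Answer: 137/50829 ≈ 0.0026953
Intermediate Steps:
l(101, d)/50829 = 137/50829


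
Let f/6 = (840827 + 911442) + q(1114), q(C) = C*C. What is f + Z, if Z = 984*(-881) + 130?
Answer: 17092816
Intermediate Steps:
q(C) = C**2
f = 17959590 (f = 6*((840827 + 911442) + 1114**2) = 6*(1752269 + 1240996) = 6*2993265 = 17959590)
Z = -866774 (Z = -866904 + 130 = -866774)
f + Z = 17959590 - 866774 = 17092816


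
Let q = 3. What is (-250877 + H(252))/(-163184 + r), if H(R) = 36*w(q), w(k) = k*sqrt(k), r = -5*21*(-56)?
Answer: 250877/157304 - 27*sqrt(3)/39326 ≈ 1.5937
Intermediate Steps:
r = 5880 (r = -105*(-56) = 5880)
w(k) = k**(3/2)
H(R) = 108*sqrt(3) (H(R) = 36*3**(3/2) = 36*(3*sqrt(3)) = 108*sqrt(3))
(-250877 + H(252))/(-163184 + r) = (-250877 + 108*sqrt(3))/(-163184 + 5880) = (-250877 + 108*sqrt(3))/(-157304) = (-250877 + 108*sqrt(3))*(-1/157304) = 250877/157304 - 27*sqrt(3)/39326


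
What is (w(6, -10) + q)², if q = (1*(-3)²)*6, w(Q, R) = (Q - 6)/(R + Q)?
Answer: 2916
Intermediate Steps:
w(Q, R) = (-6 + Q)/(Q + R)
q = 54 (q = (1*9)*6 = 9*6 = 54)
(w(6, -10) + q)² = ((-6 + 6)/(6 - 10) + 54)² = (0/(-4) + 54)² = (-¼*0 + 54)² = (0 + 54)² = 54² = 2916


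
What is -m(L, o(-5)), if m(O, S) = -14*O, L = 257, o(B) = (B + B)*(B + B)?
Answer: 3598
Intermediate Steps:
o(B) = 4*B² (o(B) = (2*B)*(2*B) = 4*B²)
-m(L, o(-5)) = -(-14)*257 = -1*(-3598) = 3598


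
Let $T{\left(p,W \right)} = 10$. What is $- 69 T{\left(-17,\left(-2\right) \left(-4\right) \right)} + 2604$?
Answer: $1914$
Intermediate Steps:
$- 69 T{\left(-17,\left(-2\right) \left(-4\right) \right)} + 2604 = \left(-69\right) 10 + 2604 = -690 + 2604 = 1914$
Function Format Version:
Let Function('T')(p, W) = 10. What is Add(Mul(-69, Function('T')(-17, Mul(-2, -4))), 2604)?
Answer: 1914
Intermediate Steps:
Add(Mul(-69, Function('T')(-17, Mul(-2, -4))), 2604) = Add(Mul(-69, 10), 2604) = Add(-690, 2604) = 1914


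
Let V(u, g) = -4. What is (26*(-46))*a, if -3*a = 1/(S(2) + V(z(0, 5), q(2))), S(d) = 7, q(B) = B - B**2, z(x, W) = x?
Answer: 1196/9 ≈ 132.89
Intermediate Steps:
a = -1/9 (a = -1/(3*(7 - 4)) = -1/3/3 = -1/3*1/3 = -1/9 ≈ -0.11111)
(26*(-46))*a = (26*(-46))*(-1/9) = -1196*(-1/9) = 1196/9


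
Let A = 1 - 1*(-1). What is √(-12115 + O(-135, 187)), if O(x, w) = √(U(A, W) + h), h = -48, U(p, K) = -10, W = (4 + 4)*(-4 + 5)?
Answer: √(-12115 + I*√58) ≈ 0.0346 + 110.07*I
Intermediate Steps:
W = 8 (W = 8*1 = 8)
A = 2 (A = 1 + 1 = 2)
O(x, w) = I*√58 (O(x, w) = √(-10 - 48) = √(-58) = I*√58)
√(-12115 + O(-135, 187)) = √(-12115 + I*√58)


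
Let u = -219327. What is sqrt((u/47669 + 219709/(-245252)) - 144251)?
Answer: I*sqrt(100595026279226301148189)/835065542 ≈ 379.81*I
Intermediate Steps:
sqrt((u/47669 + 219709/(-245252)) - 144251) = sqrt((-219327/47669 + 219709/(-245252)) - 144251) = sqrt((-219327*1/47669 + 219709*(-1/245252)) - 144251) = sqrt((-219327/47669 - 31387/35036) - 144251) = sqrt(-9180527675/1670131084 - 144251) = sqrt(-240927259525759/1670131084) = I*sqrt(100595026279226301148189)/835065542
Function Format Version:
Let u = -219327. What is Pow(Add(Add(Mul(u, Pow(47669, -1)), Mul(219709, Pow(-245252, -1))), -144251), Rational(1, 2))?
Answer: Mul(Rational(1, 835065542), I, Pow(100595026279226301148189, Rational(1, 2))) ≈ Mul(379.81, I)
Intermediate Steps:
Pow(Add(Add(Mul(u, Pow(47669, -1)), Mul(219709, Pow(-245252, -1))), -144251), Rational(1, 2)) = Pow(Add(Add(Mul(-219327, Pow(47669, -1)), Mul(219709, Pow(-245252, -1))), -144251), Rational(1, 2)) = Pow(Add(Add(Mul(-219327, Rational(1, 47669)), Mul(219709, Rational(-1, 245252))), -144251), Rational(1, 2)) = Pow(Add(Add(Rational(-219327, 47669), Rational(-31387, 35036)), -144251), Rational(1, 2)) = Pow(Add(Rational(-9180527675, 1670131084), -144251), Rational(1, 2)) = Pow(Rational(-240927259525759, 1670131084), Rational(1, 2)) = Mul(Rational(1, 835065542), I, Pow(100595026279226301148189, Rational(1, 2)))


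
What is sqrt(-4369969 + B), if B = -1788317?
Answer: 3*I*sqrt(684254) ≈ 2481.6*I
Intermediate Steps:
sqrt(-4369969 + B) = sqrt(-4369969 - 1788317) = sqrt(-6158286) = 3*I*sqrt(684254)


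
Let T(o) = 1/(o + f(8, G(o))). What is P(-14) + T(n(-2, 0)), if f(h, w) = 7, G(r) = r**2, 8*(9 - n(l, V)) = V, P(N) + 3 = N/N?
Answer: -31/16 ≈ -1.9375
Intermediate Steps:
P(N) = -2 (P(N) = -3 + N/N = -3 + 1 = -2)
n(l, V) = 9 - V/8
T(o) = 1/(7 + o) (T(o) = 1/(o + 7) = 1/(7 + o))
P(-14) + T(n(-2, 0)) = -2 + 1/(7 + (9 - 1/8*0)) = -2 + 1/(7 + (9 + 0)) = -2 + 1/(7 + 9) = -2 + 1/16 = -31/16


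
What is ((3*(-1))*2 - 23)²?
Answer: 841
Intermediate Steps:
((3*(-1))*2 - 23)² = (-3*2 - 23)² = (-6 - 23)² = (-29)² = 841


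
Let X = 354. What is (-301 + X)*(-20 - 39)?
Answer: -3127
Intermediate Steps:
(-301 + X)*(-20 - 39) = (-301 + 354)*(-20 - 39) = 53*(-59) = -3127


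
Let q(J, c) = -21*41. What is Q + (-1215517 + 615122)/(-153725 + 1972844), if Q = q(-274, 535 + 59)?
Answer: -1566861854/1819119 ≈ -861.33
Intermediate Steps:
q(J, c) = -861
Q = -861
Q + (-1215517 + 615122)/(-153725 + 1972844) = -861 + (-1215517 + 615122)/(-153725 + 1972844) = -861 - 600395/1819119 = -1566861854/1819119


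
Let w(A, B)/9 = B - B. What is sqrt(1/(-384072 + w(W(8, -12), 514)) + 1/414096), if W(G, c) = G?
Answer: I*sqrt(57570136377)/552231524 ≈ 0.00043449*I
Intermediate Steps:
w(A, B) = 0 (w(A, B) = 9*(B - B) = 9*0 = 0)
sqrt(1/(-384072 + w(W(8, -12), 514)) + 1/414096) = sqrt(1/(-384072 + 0) + 1/414096) = sqrt(1/(-384072) + 1/414096) = sqrt(-1/384072 + 1/414096) = sqrt(-417/2208926096) = I*sqrt(57570136377)/552231524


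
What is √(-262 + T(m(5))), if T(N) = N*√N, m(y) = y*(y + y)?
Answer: √(-262 + 250*√2) ≈ 9.5684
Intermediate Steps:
m(y) = 2*y² (m(y) = y*(2*y) = 2*y²)
T(N) = N^(3/2)
√(-262 + T(m(5))) = √(-262 + (2*5²)^(3/2)) = √(-262 + (2*25)^(3/2)) = √(-262 + 50^(3/2)) = √(-262 + 250*√2)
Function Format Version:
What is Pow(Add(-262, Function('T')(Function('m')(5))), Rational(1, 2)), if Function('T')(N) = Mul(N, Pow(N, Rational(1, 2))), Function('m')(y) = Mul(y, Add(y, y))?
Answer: Pow(Add(-262, Mul(250, Pow(2, Rational(1, 2)))), Rational(1, 2)) ≈ 9.5684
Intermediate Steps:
Function('m')(y) = Mul(2, Pow(y, 2)) (Function('m')(y) = Mul(y, Mul(2, y)) = Mul(2, Pow(y, 2)))
Function('T')(N) = Pow(N, Rational(3, 2))
Pow(Add(-262, Function('T')(Function('m')(5))), Rational(1, 2)) = Pow(Add(-262, Pow(Mul(2, Pow(5, 2)), Rational(3, 2))), Rational(1, 2)) = Pow(Add(-262, Pow(Mul(2, 25), Rational(3, 2))), Rational(1, 2)) = Pow(Add(-262, Pow(50, Rational(3, 2))), Rational(1, 2)) = Pow(Add(-262, Mul(250, Pow(2, Rational(1, 2)))), Rational(1, 2))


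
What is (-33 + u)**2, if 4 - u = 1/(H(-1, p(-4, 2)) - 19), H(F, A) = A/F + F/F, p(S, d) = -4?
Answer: 164025/196 ≈ 836.86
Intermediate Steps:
H(F, A) = 1 + A/F (H(F, A) = A/F + 1 = 1 + A/F)
u = 57/14 (u = 4 - 1/((-4 - 1)/(-1) - 19) = 4 - 1/(-1*(-5) - 19) = 4 - 1/(5 - 19) = 4 - 1/(-14) = 4 - 1*(-1/14) = 4 + 1/14 = 57/14 ≈ 4.0714)
(-33 + u)**2 = (-33 + 57/14)**2 = (-405/14)**2 = 164025/196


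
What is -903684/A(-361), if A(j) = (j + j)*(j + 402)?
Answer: 451842/14801 ≈ 30.528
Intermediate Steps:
A(j) = 2*j*(402 + j) (A(j) = (2*j)*(402 + j) = 2*j*(402 + j))
-903684/A(-361) = -903684*(-1/(722*(402 - 361))) = -903684/(2*(-361)*41) = -903684/(-29602) = -903684*(-1/29602) = 451842/14801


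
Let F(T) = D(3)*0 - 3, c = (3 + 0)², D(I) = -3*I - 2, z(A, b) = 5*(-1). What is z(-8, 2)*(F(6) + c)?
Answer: -30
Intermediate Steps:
z(A, b) = -5
D(I) = -2 - 3*I
c = 9 (c = 3² = 9)
F(T) = -3 (F(T) = (-2 - 3*3)*0 - 3 = (-2 - 9)*0 - 3 = -11*0 - 3 = 0 - 3 = -3)
z(-8, 2)*(F(6) + c) = -5*(-3 + 9) = -5*6 = -30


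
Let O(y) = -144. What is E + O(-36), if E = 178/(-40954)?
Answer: -2948777/20477 ≈ -144.00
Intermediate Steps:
E = -89/20477 (E = 178*(-1/40954) = -89/20477 ≈ -0.0043463)
E + O(-36) = -89/20477 - 144 = -2948777/20477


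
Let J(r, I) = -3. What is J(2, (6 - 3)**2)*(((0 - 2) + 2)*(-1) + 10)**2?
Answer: -300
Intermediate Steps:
J(2, (6 - 3)**2)*(((0 - 2) + 2)*(-1) + 10)**2 = -3*(((0 - 2) + 2)*(-1) + 10)**2 = -3*((-2 + 2)*(-1) + 10)**2 = -3*(0*(-1) + 10)**2 = -3*(0 + 10)**2 = -3*10**2 = -3*100 = -300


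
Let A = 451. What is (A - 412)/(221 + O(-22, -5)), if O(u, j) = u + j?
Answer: 39/194 ≈ 0.20103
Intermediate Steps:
O(u, j) = j + u
(A - 412)/(221 + O(-22, -5)) = (451 - 412)/(221 + (-5 - 22)) = 39/(221 - 27) = 39/194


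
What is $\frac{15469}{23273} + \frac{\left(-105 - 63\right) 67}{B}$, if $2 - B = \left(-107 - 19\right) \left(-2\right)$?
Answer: $\frac{132914069}{2909125} \approx 45.689$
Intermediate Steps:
$B = -250$ ($B = 2 - \left(-107 - 19\right) \left(-2\right) = 2 - \left(-126\right) \left(-2\right) = 2 - 252 = -250$)
$\frac{15469}{23273} + \frac{\left(-105 - 63\right) 67}{B} = \frac{15469}{23273} + \frac{\left(-105 - 63\right) 67}{-250} = 15469 \cdot \frac{1}{23273} + \left(-168\right) 67 \left(- \frac{1}{250}\right) = \frac{15469}{23273} - - \frac{5628}{125} = \frac{15469}{23273} + \frac{5628}{125} = \frac{132914069}{2909125}$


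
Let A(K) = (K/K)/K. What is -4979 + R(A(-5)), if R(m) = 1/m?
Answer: -4984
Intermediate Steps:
A(K) = 1/K
-4979 + R(A(-5)) = -4979 + 1/(1/(-5)) = -4979 + 1/(-⅕) = -4979 - 5 = -4984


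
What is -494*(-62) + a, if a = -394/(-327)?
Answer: 10015750/327 ≈ 30629.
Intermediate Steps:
a = 394/327 (a = -394*(-1/327) = 394/327 ≈ 1.2049)
-494*(-62) + a = -494*(-62) + 394/327 = 30628 + 394/327 = 10015750/327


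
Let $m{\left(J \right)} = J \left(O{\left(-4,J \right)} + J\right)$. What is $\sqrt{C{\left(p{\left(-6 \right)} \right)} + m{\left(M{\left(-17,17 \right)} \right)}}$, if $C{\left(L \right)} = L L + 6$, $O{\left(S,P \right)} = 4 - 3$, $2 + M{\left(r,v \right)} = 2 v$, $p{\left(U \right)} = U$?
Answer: $3 \sqrt{122} \approx 33.136$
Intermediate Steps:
$M{\left(r,v \right)} = -2 + 2 v$
$O{\left(S,P \right)} = 1$
$m{\left(J \right)} = J \left(1 + J\right)$
$C{\left(L \right)} = 6 + L^{2}$ ($C{\left(L \right)} = L^{2} + 6 = 6 + L^{2}$)
$\sqrt{C{\left(p{\left(-6 \right)} \right)} + m{\left(M{\left(-17,17 \right)} \right)}} = \sqrt{\left(6 + \left(-6\right)^{2}\right) + \left(-2 + 2 \cdot 17\right) \left(1 + \left(-2 + 2 \cdot 17\right)\right)} = \sqrt{\left(6 + 36\right) + \left(-2 + 34\right) \left(1 + \left(-2 + 34\right)\right)} = \sqrt{42 + 32 \left(1 + 32\right)} = \sqrt{42 + 32 \cdot 33} = \sqrt{42 + 1056} = \sqrt{1098} = 3 \sqrt{122}$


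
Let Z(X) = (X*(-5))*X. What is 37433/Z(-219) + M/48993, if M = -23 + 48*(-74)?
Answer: -897085948/3916255455 ≈ -0.22907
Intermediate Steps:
Z(X) = -5*X² (Z(X) = (-5*X)*X = -5*X²)
M = -3575 (M = -23 - 3552 = -3575)
37433/Z(-219) + M/48993 = 37433/((-5*(-219)²)) - 3575/48993 = 37433/((-5*47961)) - 3575*1/48993 = 37433/(-239805) - 3575/48993 = 37433*(-1/239805) - 3575/48993 = -37433/239805 - 3575/48993 = -897085948/3916255455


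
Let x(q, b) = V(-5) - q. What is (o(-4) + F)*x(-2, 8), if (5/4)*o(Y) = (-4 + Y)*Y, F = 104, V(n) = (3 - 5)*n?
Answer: 7776/5 ≈ 1555.2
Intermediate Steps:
V(n) = -2*n
x(q, b) = 10 - q (x(q, b) = -2*(-5) - q = 10 - q)
o(Y) = 4*Y*(-4 + Y)/5 (o(Y) = 4*((-4 + Y)*Y)/5 = 4*(Y*(-4 + Y))/5 = 4*Y*(-4 + Y)/5)
(o(-4) + F)*x(-2, 8) = ((4/5)*(-4)*(-4 - 4) + 104)*(10 - 1*(-2)) = ((4/5)*(-4)*(-8) + 104)*(10 + 2) = (128/5 + 104)*12 = (648/5)*12 = 7776/5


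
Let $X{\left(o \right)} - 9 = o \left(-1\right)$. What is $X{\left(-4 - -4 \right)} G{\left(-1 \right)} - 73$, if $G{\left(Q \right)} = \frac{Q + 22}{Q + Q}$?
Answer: $- \frac{335}{2} \approx -167.5$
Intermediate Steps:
$G{\left(Q \right)} = \frac{22 + Q}{2 Q}$
$X{\left(o \right)} = 9 - o$ ($X{\left(o \right)} = 9 + o \left(-1\right) = 9 - o$)
$X{\left(-4 - -4 \right)} G{\left(-1 \right)} - 73 = \left(9 - \left(-4 - -4\right)\right) \frac{22 - 1}{2 \left(-1\right)} - 73 = \left(9 - \left(-4 + 4\right)\right) \frac{1}{2} \left(-1\right) 21 - 73 = \left(9 - 0\right) \left(- \frac{21}{2}\right) - 73 = \left(9 + 0\right) \left(- \frac{21}{2}\right) - 73 = 9 \left(- \frac{21}{2}\right) - 73 = - \frac{189}{2} - 73 = - \frac{335}{2}$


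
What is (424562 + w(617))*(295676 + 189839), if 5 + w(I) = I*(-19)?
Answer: 200437099510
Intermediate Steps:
w(I) = -5 - 19*I (w(I) = -5 + I*(-19) = -5 - 19*I)
(424562 + w(617))*(295676 + 189839) = (424562 + (-5 - 19*617))*(295676 + 189839) = (424562 + (-5 - 11723))*485515 = (424562 - 11728)*485515 = 412834*485515 = 200437099510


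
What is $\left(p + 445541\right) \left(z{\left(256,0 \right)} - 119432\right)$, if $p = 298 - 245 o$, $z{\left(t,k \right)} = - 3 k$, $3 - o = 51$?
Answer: $-54651963768$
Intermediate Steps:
$o = -48$ ($o = 3 - 51 = -48$)
$p = 12058$ ($p = 298 - -11760 = 298 + 11760 = 12058$)
$\left(p + 445541\right) \left(z{\left(256,0 \right)} - 119432\right) = \left(12058 + 445541\right) \left(\left(-3\right) 0 - 119432\right) = 457599 \left(0 + \left(-170692 + 51260\right)\right) = 457599 \left(0 - 119432\right) = 457599 \left(-119432\right) = -54651963768$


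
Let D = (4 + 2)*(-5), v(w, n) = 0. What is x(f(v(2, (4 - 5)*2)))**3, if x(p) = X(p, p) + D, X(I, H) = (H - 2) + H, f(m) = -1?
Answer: -39304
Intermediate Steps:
X(I, H) = -2 + 2*H (X(I, H) = (-2 + H) + H = -2 + 2*H)
D = -30 (D = 6*(-5) = -30)
x(p) = -32 + 2*p (x(p) = (-2 + 2*p) - 30 = -32 + 2*p)
x(f(v(2, (4 - 5)*2)))**3 = (-32 + 2*(-1))**3 = (-32 - 2)**3 = (-34)**3 = -39304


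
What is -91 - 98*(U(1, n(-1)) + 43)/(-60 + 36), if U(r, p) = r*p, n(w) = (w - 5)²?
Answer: 2779/12 ≈ 231.58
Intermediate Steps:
n(w) = (-5 + w)²
U(r, p) = p*r
-91 - 98*(U(1, n(-1)) + 43)/(-60 + 36) = -91 - 98*((-5 - 1)²*1 + 43)/(-60 + 36) = -91 - 98*((-6)²*1 + 43)/(-24) = -91 - 98*(36*1 + 43)*(-1)/24 = -91 - 98*(36 + 43)*(-1)/24 = -91 - 7742*(-1)/24 = -91 - 98*(-79/24) = -91 + 3871/12 = 2779/12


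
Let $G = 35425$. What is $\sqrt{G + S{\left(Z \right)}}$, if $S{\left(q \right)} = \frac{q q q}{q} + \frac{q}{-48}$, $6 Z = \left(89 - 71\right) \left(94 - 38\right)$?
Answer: $\frac{\sqrt{254582}}{2} \approx 252.28$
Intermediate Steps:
$Z = 168$ ($Z = \frac{\left(89 - 71\right) \left(94 - 38\right)}{6} = \frac{18 \cdot 56}{6} = \frac{1}{6} \cdot 1008 = 168$)
$S{\left(q \right)} = q^{2} - \frac{q}{48}$ ($S{\left(q \right)} = \frac{q^{2} q}{q} + q \left(- \frac{1}{48}\right) = \frac{q^{3}}{q} - \frac{q}{48} = q^{2} - \frac{q}{48}$)
$\sqrt{G + S{\left(Z \right)}} = \sqrt{35425 + 168 \left(- \frac{1}{48} + 168\right)} = \sqrt{35425 + 168 \cdot \frac{8063}{48}} = \sqrt{35425 + \frac{56441}{2}} = \sqrt{\frac{127291}{2}} = \frac{\sqrt{254582}}{2}$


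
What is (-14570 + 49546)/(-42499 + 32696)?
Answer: -34976/9803 ≈ -3.5679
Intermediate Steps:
(-14570 + 49546)/(-42499 + 32696) = 34976/(-9803) = 34976*(-1/9803) = -34976/9803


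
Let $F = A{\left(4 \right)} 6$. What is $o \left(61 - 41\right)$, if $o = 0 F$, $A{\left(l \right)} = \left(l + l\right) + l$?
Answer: $0$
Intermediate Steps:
$A{\left(l \right)} = 3 l$ ($A{\left(l \right)} = 2 l + l = 3 l$)
$F = 72$ ($F = 3 \cdot 4 \cdot 6 = 12 \cdot 6 = 72$)
$o = 0$ ($o = 0 \cdot 72 = 0$)
$o \left(61 - 41\right) = 0 \left(61 - 41\right) = 0 \cdot 20 = 0$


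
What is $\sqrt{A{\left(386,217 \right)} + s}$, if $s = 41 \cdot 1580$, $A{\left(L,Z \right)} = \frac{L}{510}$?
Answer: $\frac{\sqrt{4212368715}}{255} \approx 254.52$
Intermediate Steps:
$A{\left(L,Z \right)} = \frac{L}{510}$ ($A{\left(L,Z \right)} = L \frac{1}{510} = \frac{L}{510}$)
$s = 64780$
$\sqrt{A{\left(386,217 \right)} + s} = \sqrt{\frac{1}{510} \cdot 386 + 64780} = \sqrt{\frac{193}{255} + 64780} = \sqrt{\frac{16519093}{255}} = \frac{\sqrt{4212368715}}{255}$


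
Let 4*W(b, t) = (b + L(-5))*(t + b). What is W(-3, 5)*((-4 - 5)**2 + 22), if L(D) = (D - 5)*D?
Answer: 4841/2 ≈ 2420.5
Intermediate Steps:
L(D) = D*(-5 + D) (L(D) = (-5 + D)*D = D*(-5 + D))
W(b, t) = (50 + b)*(b + t)/4 (W(b, t) = ((b - 5*(-5 - 5))*(t + b))/4 = ((b - 5*(-10))*(b + t))/4 = ((b + 50)*(b + t))/4 = ((50 + b)*(b + t))/4 = (50 + b)*(b + t)/4)
W(-3, 5)*((-4 - 5)**2 + 22) = ((1/4)*(-3)**2 + (25/2)*(-3) + (25/2)*5 + (1/4)*(-3)*5)*((-4 - 5)**2 + 22) = ((1/4)*9 - 75/2 + 125/2 - 15/4)*((-9)**2 + 22) = (9/4 - 75/2 + 125/2 - 15/4)*(81 + 22) = (47/2)*103 = 4841/2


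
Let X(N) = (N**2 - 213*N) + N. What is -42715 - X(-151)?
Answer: -97528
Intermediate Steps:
X(N) = N**2 - 212*N
-42715 - X(-151) = -42715 - (-151)*(-212 - 151) = -42715 - (-151)*(-363) = -42715 - 1*54813 = -42715 - 54813 = -97528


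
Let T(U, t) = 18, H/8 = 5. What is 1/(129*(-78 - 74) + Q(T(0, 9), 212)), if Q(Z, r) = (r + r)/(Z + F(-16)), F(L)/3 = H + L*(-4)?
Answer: -165/3235108 ≈ -5.1003e-5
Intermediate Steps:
H = 40 (H = 8*5 = 40)
F(L) = 120 - 12*L (F(L) = 3*(40 + L*(-4)) = 3*(40 - 4*L) = 120 - 12*L)
Q(Z, r) = 2*r/(312 + Z) (Q(Z, r) = (r + r)/(Z + (120 - 12*(-16))) = (2*r)/(Z + (120 + 192)) = (2*r)/(Z + 312) = (2*r)/(312 + Z) = 2*r/(312 + Z))
1/(129*(-78 - 74) + Q(T(0, 9), 212)) = 1/(129*(-78 - 74) + 2*212/(312 + 18)) = 1/(129*(-152) + 2*212/330) = 1/(-19608 + 2*212*(1/330)) = 1/(-19608 + 212/165) = 1/(-3235108/165) = -165/3235108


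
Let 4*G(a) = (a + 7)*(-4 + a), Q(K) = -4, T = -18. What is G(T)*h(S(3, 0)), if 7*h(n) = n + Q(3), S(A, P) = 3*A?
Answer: 605/14 ≈ 43.214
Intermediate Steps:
h(n) = -4/7 + n/7 (h(n) = (n - 4)/7 = (-4 + n)/7 = -4/7 + n/7)
G(a) = (-4 + a)*(7 + a)/4 (G(a) = ((a + 7)*(-4 + a))/4 = ((7 + a)*(-4 + a))/4 = ((-4 + a)*(7 + a))/4 = (-4 + a)*(7 + a)/4)
G(T)*h(S(3, 0)) = (-7 + (1/4)*(-18)**2 + (3/4)*(-18))*(-4/7 + (3*3)/7) = (-7 + (1/4)*324 - 27/2)*(-4/7 + (1/7)*9) = (-7 + 81 - 27/2)*(-4/7 + 9/7) = (121/2)*(5/7) = 605/14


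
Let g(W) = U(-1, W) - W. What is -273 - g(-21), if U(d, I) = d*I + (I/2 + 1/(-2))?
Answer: -304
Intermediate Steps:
U(d, I) = -½ + I/2 + I*d (U(d, I) = I*d + (I*(½) + 1*(-½)) = I*d + (I/2 - ½) = I*d + (-½ + I/2) = -½ + I/2 + I*d)
g(W) = -½ - 3*W/2 (g(W) = (-½ + W/2 + W*(-1)) - W = (-½ + W/2 - W) - W = (-½ - W/2) - W = -½ - 3*W/2)
-273 - g(-21) = -273 - (-½ - 3/2*(-21)) = -273 - (-½ + 63/2) = -273 - 1*31 = -273 - 31 = -304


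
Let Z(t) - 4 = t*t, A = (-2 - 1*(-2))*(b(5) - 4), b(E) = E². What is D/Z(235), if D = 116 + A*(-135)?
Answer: 116/55229 ≈ 0.0021003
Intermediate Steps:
A = 0 (A = (-2 - 1*(-2))*(5² - 4) = (-2 + 2)*(25 - 4) = 0*21 = 0)
Z(t) = 4 + t² (Z(t) = 4 + t*t = 4 + t²)
D = 116 (D = 116 + 0*(-135) = 116 + 0 = 116)
D/Z(235) = 116/(4 + 235²) = 116/(4 + 55225) = 116/55229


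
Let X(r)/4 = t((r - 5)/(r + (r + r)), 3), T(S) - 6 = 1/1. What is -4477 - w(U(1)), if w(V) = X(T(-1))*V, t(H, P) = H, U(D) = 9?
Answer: -31363/7 ≈ -4480.4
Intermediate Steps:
T(S) = 7 (T(S) = 6 + 1/1 = 6 + 1 = 7)
X(r) = 4*(-5 + r)/(3*r) (X(r) = 4*((r - 5)/(r + (r + r))) = 4*((-5 + r)/(r + 2*r)) = 4*((-5 + r)/((3*r))) = 4*((-5 + r)*(1/(3*r))) = 4*((-5 + r)/(3*r)) = 4*(-5 + r)/(3*r))
w(V) = 8*V/21 (w(V) = ((4/3)*(-5 + 7)/7)*V = ((4/3)*(1/7)*2)*V = 8*V/21)
-4477 - w(U(1)) = -4477 - 8*9/21 = -4477 - 1*24/7 = -4477 - 24/7 = -31363/7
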